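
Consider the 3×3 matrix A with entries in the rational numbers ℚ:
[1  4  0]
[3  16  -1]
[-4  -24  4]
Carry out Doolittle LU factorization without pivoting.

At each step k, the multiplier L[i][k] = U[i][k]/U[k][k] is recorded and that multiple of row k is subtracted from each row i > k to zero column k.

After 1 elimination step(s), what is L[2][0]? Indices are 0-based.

L[2][0] = -4

Step 1: pivot at (0,0) is 1.
  row1 ← row1 − (3)·row0  ⇒  L[1][0]=3, U row1=(0, 4, -1)
  row2 ← row2 − (-4)·row0  ⇒  L[2][0]=-4, U row2=(0, -8, 4)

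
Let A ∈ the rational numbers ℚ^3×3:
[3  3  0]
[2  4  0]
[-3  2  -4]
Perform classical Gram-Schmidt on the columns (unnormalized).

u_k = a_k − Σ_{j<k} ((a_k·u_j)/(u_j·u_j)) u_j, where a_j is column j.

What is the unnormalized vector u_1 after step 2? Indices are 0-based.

u_1 = (3/2, 3, 7/2)

Step 1: u_0 = a_0 = (3, 2, -3).
Step 2: u_1 = a_1 − (1/2)·u_0 = (3/2, 3, 7/2).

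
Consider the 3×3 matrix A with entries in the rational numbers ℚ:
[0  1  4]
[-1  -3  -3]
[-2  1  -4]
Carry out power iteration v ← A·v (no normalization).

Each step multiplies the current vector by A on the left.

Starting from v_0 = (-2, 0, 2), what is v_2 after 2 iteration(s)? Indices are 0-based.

v_2 = (-20, 16, -4)

v_0 = (-2, 0, 2).
v_1 = A·v_0 = (8, -4, -4).
v_2 = A·v_1 = (-20, 16, -4).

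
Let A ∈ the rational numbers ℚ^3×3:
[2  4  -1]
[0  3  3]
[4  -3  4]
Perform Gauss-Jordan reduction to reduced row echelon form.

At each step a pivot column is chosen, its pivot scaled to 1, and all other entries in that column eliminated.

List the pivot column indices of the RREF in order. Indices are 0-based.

pivot columns: 0, 1, 2

step 1: normalize row 0 (÷2) = (1, 2, -1/2)
  row 2: subtract 4×row0 = (0, -11, 6)
step 2: normalize row 1 (÷3) = (0, 1, 1)
  row 0: subtract 2×row1 = (1, 0, -5/2)
  row 2: subtract -11×row1 = (0, 0, 17)
step 3: normalize row 2 (÷17) = (0, 0, 1)
  row 0: subtract -5/2×row2 = (1, 0, 0)
  row 1: subtract 1×row2 = (0, 1, 0)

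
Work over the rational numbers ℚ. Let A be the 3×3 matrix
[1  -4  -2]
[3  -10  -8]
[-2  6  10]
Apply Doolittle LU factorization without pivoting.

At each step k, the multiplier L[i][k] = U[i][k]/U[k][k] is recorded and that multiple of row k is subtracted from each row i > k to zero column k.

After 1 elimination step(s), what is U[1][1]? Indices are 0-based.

[col 0] pivot 1
  R1 -= 3*R0 → (0, 2, -2)  (L[1][0] := 3)
  R2 -= -2*R0 → (0, -2, 6)  (L[2][0] := -2)

U[1][1] = 2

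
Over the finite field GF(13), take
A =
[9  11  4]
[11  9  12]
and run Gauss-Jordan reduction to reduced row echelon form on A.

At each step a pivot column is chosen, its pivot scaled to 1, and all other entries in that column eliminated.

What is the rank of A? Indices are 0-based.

[1] R0 /= 9  ⇒  (1, 7, 12)
     R1 -= 11·R0  ⇒  (0, 10, 10)
[2] R1 /= 10  ⇒  (0, 1, 1)
     R0 -= 7·R1  ⇒  (1, 0, 5)

rank = 2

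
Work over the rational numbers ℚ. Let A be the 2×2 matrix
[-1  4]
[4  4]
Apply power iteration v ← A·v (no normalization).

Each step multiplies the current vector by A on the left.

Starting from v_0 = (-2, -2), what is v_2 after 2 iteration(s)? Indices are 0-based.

v_0 = (-2, -2).
v_1 = A·v_0 = (-6, -16).
v_2 = A·v_1 = (-58, -88).

v_2 = (-58, -88)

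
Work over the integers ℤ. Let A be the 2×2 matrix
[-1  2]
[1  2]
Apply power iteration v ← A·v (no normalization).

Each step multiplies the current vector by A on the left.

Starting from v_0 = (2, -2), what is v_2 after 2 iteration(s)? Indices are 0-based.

v_0 = (2, -2).
v_1 = A·v_0 = (-6, -2).
v_2 = A·v_1 = (2, -10).

v_2 = (2, -10)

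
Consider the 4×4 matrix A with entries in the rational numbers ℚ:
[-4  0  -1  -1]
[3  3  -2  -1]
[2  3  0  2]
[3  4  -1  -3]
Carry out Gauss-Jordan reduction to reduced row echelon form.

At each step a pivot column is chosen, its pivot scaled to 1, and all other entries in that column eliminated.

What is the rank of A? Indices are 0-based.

rank = 4

pivot(0,0)=-4: scale R0 → (1, 0, 1/4, 1/4)
  clear (1,0): R1 −= (3)R0 → (0, 3, -11/4, -7/4)
  clear (2,0): R2 −= (2)R0 → (0, 3, -1/2, 3/2)
  clear (3,0): R3 −= (3)R0 → (0, 4, -7/4, -15/4)
pivot(1,1)=3: scale R1 → (0, 1, -11/12, -7/12)
  clear (2,1): R2 −= (3)R1 → (0, 0, 9/4, 13/4)
  clear (3,1): R3 −= (4)R1 → (0, 0, 23/12, -17/12)
pivot(2,2)=9/4: scale R2 → (0, 0, 1, 13/9)
  clear (0,2): R0 −= (1/4)R2 → (1, 0, 0, -1/9)
  clear (1,2): R1 −= (-11/12)R2 → (0, 1, 0, 20/27)
  clear (3,2): R3 −= (23/12)R2 → (0, 0, 0, -113/27)
pivot(3,3)=-113/27: scale R3 → (0, 0, 0, 1)
  clear (0,3): R0 −= (-1/9)R3 → (1, 0, 0, 0)
  clear (1,3): R1 −= (20/27)R3 → (0, 1, 0, 0)
  clear (2,3): R2 −= (13/9)R3 → (0, 0, 1, 0)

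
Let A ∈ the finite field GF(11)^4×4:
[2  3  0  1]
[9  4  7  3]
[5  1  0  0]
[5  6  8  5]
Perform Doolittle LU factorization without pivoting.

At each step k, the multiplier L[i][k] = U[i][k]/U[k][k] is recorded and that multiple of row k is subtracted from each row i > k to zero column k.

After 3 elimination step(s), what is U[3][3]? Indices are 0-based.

[col 0] pivot 2
  R1 -= 10*R0 → (0, 7, 7, 4)  (L[1][0] := 10)
  R2 -= 8*R0 → (0, 10, 0, 3)  (L[2][0] := 8)
  R3 -= 8*R0 → (0, 4, 8, 8)  (L[3][0] := 8)
[col 1] pivot 7
  R2 -= 3*R1 → (0, 0, 1, 2)  (L[2][1] := 3)
  R3 -= 10*R1 → (0, 0, 4, 1)  (L[3][1] := 10)
[col 2] pivot 1
  R3 -= 4*R2 → (0, 0, 0, 4)  (L[3][2] := 4)

U[3][3] = 4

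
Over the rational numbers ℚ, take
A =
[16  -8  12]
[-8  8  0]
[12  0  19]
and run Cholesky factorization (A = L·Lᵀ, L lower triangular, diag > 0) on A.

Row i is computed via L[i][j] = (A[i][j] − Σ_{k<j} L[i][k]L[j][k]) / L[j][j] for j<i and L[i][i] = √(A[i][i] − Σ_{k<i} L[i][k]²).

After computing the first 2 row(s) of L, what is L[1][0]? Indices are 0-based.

L[1][0] = -2

Step 1: L[0][0] = √(16) = 4.
  L[1][0] = (-8) / L[0][0] = -2.
Step 2: L[1][1] = √(4) = 2.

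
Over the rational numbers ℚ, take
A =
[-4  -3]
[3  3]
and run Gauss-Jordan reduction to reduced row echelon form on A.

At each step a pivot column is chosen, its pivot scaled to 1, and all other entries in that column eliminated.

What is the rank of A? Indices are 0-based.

step 1: normalize row 0 (÷-4) = (1, 3/4)
  row 1: subtract 3×row0 = (0, 3/4)
step 2: normalize row 1 (÷3/4) = (0, 1)
  row 0: subtract 3/4×row1 = (1, 0)

rank = 2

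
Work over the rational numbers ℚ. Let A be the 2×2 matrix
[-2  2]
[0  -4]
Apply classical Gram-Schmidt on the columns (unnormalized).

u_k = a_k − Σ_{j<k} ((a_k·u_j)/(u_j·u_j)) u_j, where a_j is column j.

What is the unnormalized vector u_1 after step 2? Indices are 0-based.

Step 1: u_0 = a_0 = (-2, 0).
Step 2: u_1 = a_1 − (-1)·u_0 = (0, -4).

u_1 = (0, -4)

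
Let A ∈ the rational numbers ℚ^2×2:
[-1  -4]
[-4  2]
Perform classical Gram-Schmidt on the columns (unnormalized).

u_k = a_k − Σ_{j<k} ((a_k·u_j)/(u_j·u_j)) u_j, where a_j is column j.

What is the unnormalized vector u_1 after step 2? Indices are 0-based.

u_1 = (-72/17, 18/17)

Step 1: u_0 = a_0 = (-1, -4).
Step 2: u_1 = a_1 − (-4/17)·u_0 = (-72/17, 18/17).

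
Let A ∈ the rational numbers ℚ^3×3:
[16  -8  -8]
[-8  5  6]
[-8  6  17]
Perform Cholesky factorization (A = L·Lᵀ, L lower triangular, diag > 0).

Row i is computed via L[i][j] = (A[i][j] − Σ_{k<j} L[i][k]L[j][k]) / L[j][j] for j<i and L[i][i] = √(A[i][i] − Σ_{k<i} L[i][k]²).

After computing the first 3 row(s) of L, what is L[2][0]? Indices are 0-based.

L[2][0] = -2

Step 1: L[0][0] = √(16) = 4.
  L[1][0] = (-8) / L[0][0] = -2.
Step 2: L[1][1] = √(1) = 1.
  L[2][0] = (-8) / L[0][0] = -2.
  L[2][1] = (2) / L[1][1] = 2.
Step 3: L[2][2] = √(9) = 3.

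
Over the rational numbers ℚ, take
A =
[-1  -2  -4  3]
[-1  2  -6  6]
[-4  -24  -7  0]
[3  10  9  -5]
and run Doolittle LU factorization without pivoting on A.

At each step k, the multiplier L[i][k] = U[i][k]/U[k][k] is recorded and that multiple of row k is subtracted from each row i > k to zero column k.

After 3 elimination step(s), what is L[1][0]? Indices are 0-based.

[col 0] pivot -1
  R1 -= 1*R0 → (0, 4, -2, 3)  (L[1][0] := 1)
  R2 -= 4*R0 → (0, -16, 9, -12)  (L[2][0] := 4)
  R3 -= -3*R0 → (0, 4, -3, 4)  (L[3][0] := -3)
[col 1] pivot 4
  R2 -= -4*R1 → (0, 0, 1, 0)  (L[2][1] := -4)
  R3 -= 1*R1 → (0, 0, -1, 1)  (L[3][1] := 1)
[col 2] pivot 1
  R3 -= -1*R2 → (0, 0, 0, 1)  (L[3][2] := -1)

L[1][0] = 1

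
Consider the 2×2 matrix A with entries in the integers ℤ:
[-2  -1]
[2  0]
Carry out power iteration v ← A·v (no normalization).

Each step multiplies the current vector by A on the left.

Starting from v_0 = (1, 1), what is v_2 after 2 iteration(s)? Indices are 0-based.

v_2 = (4, -6)

v_0 = (1, 1).
v_1 = A·v_0 = (-3, 2).
v_2 = A·v_1 = (4, -6).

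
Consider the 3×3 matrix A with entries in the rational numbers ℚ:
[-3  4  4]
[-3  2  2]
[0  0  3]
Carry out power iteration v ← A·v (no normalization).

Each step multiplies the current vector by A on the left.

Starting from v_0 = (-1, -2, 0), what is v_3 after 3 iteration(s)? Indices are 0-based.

v_3 = (19, -7, 0)

v_0 = (-1, -2, 0).
v_1 = A·v_0 = (-5, -1, 0).
v_2 = A·v_1 = (11, 13, 0).
v_3 = A·v_2 = (19, -7, 0).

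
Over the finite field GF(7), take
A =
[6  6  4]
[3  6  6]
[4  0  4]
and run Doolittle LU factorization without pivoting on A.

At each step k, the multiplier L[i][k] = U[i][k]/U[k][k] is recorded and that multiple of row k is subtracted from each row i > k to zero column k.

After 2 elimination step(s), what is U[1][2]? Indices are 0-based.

Step 1: pivot at (0,0) is 6.
  row1 ← row1 − (4)·row0  ⇒  L[1][0]=4, U row1=(0, 3, 4)
  row2 ← row2 − (3)·row0  ⇒  L[2][0]=3, U row2=(0, 3, 6)
Step 2: pivot at (1,1) is 3.
  row2 ← row2 − (1)·row1  ⇒  L[2][1]=1, U row2=(0, 0, 2)

U[1][2] = 4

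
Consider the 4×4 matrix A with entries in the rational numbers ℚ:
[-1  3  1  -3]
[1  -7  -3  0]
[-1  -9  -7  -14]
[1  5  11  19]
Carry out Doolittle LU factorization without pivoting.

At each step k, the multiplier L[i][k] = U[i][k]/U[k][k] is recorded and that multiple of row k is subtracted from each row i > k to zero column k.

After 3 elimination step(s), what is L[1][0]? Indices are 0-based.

[col 0] pivot -1
  R1 -= -1*R0 → (0, -4, -2, -3)  (L[1][0] := -1)
  R2 -= 1*R0 → (0, -12, -8, -11)  (L[2][0] := 1)
  R3 -= -1*R0 → (0, 8, 12, 16)  (L[3][0] := -1)
[col 1] pivot -4
  R2 -= 3*R1 → (0, 0, -2, -2)  (L[2][1] := 3)
  R3 -= -2*R1 → (0, 0, 8, 10)  (L[3][1] := -2)
[col 2] pivot -2
  R3 -= -4*R2 → (0, 0, 0, 2)  (L[3][2] := -4)

L[1][0] = -1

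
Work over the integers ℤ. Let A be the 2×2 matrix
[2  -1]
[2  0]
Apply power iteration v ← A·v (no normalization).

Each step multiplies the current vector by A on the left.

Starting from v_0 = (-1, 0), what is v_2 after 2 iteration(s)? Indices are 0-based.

v_2 = (-2, -4)

v_0 = (-1, 0).
v_1 = A·v_0 = (-2, -2).
v_2 = A·v_1 = (-2, -4).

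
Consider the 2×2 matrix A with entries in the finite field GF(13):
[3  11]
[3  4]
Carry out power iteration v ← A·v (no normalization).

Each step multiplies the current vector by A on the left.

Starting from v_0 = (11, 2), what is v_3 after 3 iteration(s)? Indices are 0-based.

v_0 = (11, 2).
v_1 = A·v_0 = (3, 2).
v_2 = A·v_1 = (5, 4).
v_3 = A·v_2 = (7, 5).

v_3 = (7, 5)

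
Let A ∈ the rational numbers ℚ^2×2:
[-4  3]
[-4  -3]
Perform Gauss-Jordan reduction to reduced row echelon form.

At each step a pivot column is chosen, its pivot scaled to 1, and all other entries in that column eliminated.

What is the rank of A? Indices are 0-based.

rank = 2

[1] R0 /= -4  ⇒  (1, -3/4)
     R1 -= -4·R0  ⇒  (0, -6)
[2] R1 /= -6  ⇒  (0, 1)
     R0 -= -3/4·R1  ⇒  (1, 0)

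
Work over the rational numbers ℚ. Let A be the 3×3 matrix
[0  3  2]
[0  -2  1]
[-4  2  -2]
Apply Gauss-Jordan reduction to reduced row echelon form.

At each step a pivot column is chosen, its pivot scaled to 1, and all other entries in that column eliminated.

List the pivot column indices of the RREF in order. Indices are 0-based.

pivot columns: 0, 1, 2

[1] R0 <-> R2
[1] R0 /= -4  ⇒  (1, -1/2, 1/2)
[2] R1 /= -2  ⇒  (0, 1, -1/2)
     R0 -= -1/2·R1  ⇒  (1, 0, 1/4)
     R2 -= 3·R1  ⇒  (0, 0, 7/2)
[3] R2 /= 7/2  ⇒  (0, 0, 1)
     R0 -= 1/4·R2  ⇒  (1, 0, 0)
     R1 -= -1/2·R2  ⇒  (0, 1, 0)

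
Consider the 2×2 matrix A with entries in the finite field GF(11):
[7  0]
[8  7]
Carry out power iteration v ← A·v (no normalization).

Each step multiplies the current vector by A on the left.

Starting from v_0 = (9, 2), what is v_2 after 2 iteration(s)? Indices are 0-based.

v_2 = (1, 6)

v_0 = (9, 2).
v_1 = A·v_0 = (8, 9).
v_2 = A·v_1 = (1, 6).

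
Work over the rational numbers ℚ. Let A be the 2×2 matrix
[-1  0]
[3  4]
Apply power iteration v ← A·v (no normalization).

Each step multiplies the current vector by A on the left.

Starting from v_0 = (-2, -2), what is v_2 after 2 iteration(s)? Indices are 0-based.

v_0 = (-2, -2).
v_1 = A·v_0 = (2, -14).
v_2 = A·v_1 = (-2, -50).

v_2 = (-2, -50)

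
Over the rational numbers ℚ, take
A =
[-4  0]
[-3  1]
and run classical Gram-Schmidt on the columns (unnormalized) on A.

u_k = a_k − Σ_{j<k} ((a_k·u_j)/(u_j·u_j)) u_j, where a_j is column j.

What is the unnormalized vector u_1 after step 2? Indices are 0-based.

Step 1: u_0 = a_0 = (-4, -3).
Step 2: u_1 = a_1 − (-3/25)·u_0 = (-12/25, 16/25).

u_1 = (-12/25, 16/25)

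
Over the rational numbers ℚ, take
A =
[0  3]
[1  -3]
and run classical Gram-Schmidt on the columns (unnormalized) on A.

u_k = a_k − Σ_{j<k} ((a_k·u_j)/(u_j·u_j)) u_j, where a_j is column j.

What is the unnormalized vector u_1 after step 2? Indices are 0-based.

Step 1: u_0 = a_0 = (0, 1).
Step 2: u_1 = a_1 − (-3)·u_0 = (3, 0).

u_1 = (3, 0)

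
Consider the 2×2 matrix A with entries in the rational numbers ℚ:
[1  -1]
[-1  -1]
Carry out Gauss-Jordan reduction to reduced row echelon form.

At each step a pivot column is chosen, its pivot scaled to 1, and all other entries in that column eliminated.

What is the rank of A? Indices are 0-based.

pivot(0,0)=1: scale R0 → (1, -1)
  clear (1,0): R1 −= (-1)R0 → (0, -2)
pivot(1,1)=-2: scale R1 → (0, 1)
  clear (0,1): R0 −= (-1)R1 → (1, 0)

rank = 2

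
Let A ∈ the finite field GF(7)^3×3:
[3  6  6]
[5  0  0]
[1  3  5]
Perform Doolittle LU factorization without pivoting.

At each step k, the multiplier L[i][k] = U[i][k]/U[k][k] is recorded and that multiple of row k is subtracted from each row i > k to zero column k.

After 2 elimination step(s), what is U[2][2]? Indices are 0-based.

Step 1: pivot at (0,0) is 3.
  row1 ← row1 − (4)·row0  ⇒  L[1][0]=4, U row1=(0, 4, 4)
  row2 ← row2 − (5)·row0  ⇒  L[2][0]=5, U row2=(0, 1, 3)
Step 2: pivot at (1,1) is 4.
  row2 ← row2 − (2)·row1  ⇒  L[2][1]=2, U row2=(0, 0, 2)

U[2][2] = 2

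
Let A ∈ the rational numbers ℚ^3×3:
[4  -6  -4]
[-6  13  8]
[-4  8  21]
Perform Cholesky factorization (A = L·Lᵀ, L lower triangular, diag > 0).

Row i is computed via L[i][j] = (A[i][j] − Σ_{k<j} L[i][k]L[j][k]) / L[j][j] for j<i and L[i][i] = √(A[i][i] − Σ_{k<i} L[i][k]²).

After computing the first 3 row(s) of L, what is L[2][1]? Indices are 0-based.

Step 1: L[0][0] = √(4) = 2.
  L[1][0] = (-6) / L[0][0] = -3.
Step 2: L[1][1] = √(4) = 2.
  L[2][0] = (-4) / L[0][0] = -2.
  L[2][1] = (2) / L[1][1] = 1.
Step 3: L[2][2] = √(16) = 4.

L[2][1] = 1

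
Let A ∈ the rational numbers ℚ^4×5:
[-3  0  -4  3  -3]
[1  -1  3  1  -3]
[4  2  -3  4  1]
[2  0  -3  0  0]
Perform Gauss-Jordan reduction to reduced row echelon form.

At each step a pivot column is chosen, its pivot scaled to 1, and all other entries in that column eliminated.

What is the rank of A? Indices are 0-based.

step 1: normalize row 0 (÷-3) = (1, 0, 4/3, -1, 1)
  row 1: subtract 1×row0 = (0, -1, 5/3, 2, -4)
  row 2: subtract 4×row0 = (0, 2, -25/3, 8, -3)
  row 3: subtract 2×row0 = (0, 0, -17/3, 2, -2)
step 2: normalize row 1 (÷-1) = (0, 1, -5/3, -2, 4)
  row 2: subtract 2×row1 = (0, 0, -5, 12, -11)
step 3: normalize row 2 (÷-5) = (0, 0, 1, -12/5, 11/5)
  row 0: subtract 4/3×row2 = (1, 0, 0, 11/5, -29/15)
  row 1: subtract -5/3×row2 = (0, 1, 0, -6, 23/3)
  row 3: subtract -17/3×row2 = (0, 0, 0, -58/5, 157/15)
step 4: normalize row 3 (÷-58/5) = (0, 0, 0, 1, -157/174)
  row 0: subtract 11/5×row3 = (1, 0, 0, 0, 3/58)
  row 1: subtract -6×row3 = (0, 1, 0, 0, 196/87)
  row 2: subtract -12/5×row3 = (0, 0, 1, 0, 1/29)

rank = 4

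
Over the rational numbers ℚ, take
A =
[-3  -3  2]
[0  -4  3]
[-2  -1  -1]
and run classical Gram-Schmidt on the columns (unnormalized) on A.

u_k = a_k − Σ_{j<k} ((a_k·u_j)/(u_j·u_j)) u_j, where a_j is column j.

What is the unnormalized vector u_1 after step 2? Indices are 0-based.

u_1 = (-6/13, -4, 9/13)

Step 1: u_0 = a_0 = (-3, 0, -2).
Step 2: u_1 = a_1 − (11/13)·u_0 = (-6/13, -4, 9/13).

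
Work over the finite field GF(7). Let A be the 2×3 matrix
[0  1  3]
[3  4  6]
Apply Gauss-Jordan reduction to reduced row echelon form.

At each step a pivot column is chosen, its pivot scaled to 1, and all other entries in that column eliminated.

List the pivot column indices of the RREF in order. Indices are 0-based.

pivot columns: 0, 1

pivot(0,0): swap R0↔R1
pivot(0,0)=3: scale R0 → (1, 6, 2)
pivot(1,1)=1: scale R1 → (0, 1, 3)
  clear (0,1): R0 −= (6)R1 → (1, 0, 5)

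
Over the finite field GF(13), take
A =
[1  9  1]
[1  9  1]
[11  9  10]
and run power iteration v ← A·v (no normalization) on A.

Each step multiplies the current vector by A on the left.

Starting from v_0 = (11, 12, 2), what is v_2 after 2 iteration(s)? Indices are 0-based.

v_2 = (3, 3, 9)

v_0 = (11, 12, 2).
v_1 = A·v_0 = (4, 4, 2).
v_2 = A·v_1 = (3, 3, 9).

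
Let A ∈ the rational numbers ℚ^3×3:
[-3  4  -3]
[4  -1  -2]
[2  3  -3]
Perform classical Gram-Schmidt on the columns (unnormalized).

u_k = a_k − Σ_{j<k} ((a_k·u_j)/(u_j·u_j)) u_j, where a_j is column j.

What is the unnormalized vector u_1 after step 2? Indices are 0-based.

u_1 = (86/29, 11/29, 107/29)

Step 1: u_0 = a_0 = (-3, 4, 2).
Step 2: u_1 = a_1 − (-10/29)·u_0 = (86/29, 11/29, 107/29).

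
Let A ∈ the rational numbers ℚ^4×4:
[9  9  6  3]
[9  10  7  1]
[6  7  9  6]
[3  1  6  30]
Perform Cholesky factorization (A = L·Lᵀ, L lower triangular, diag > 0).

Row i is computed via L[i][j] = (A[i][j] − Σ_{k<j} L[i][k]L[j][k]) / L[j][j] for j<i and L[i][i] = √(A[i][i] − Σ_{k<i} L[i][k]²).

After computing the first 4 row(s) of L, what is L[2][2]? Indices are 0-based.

L[2][2] = 2

Step 1: L[0][0] = √(9) = 3.
  L[1][0] = (9) / L[0][0] = 3.
Step 2: L[1][1] = √(1) = 1.
  L[2][0] = (6) / L[0][0] = 2.
  L[2][1] = (1) / L[1][1] = 1.
Step 3: L[2][2] = √(4) = 2.
  L[3][0] = (3) / L[0][0] = 1.
  L[3][1] = (-2) / L[1][1] = -2.
  L[3][2] = (6) / L[2][2] = 3.
Step 4: L[3][3] = √(16) = 4.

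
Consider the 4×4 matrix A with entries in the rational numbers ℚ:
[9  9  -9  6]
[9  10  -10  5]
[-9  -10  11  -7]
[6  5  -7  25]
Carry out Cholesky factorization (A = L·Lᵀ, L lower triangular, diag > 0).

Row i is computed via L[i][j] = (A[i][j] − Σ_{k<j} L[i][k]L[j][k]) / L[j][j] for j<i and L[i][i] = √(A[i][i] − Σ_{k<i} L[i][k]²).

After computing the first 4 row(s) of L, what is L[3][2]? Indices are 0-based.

L[3][2] = -2

Step 1: L[0][0] = √(9) = 3.
  L[1][0] = (9) / L[0][0] = 3.
Step 2: L[1][1] = √(1) = 1.
  L[2][0] = (-9) / L[0][0] = -3.
  L[2][1] = (-1) / L[1][1] = -1.
Step 3: L[2][2] = √(1) = 1.
  L[3][0] = (6) / L[0][0] = 2.
  L[3][1] = (-1) / L[1][1] = -1.
  L[3][2] = (-2) / L[2][2] = -2.
Step 4: L[3][3] = √(16) = 4.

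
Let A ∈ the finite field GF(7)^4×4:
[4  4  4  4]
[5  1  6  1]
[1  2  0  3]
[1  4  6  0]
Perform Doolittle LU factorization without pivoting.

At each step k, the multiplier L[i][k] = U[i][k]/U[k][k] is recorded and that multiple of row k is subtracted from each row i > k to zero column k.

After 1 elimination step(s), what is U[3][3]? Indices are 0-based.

U[3][3] = 6

Step 1: pivot at (0,0) is 4.
  row1 ← row1 − (3)·row0  ⇒  L[1][0]=3, U row1=(0, 3, 1, 3)
  row2 ← row2 − (2)·row0  ⇒  L[2][0]=2, U row2=(0, 1, 6, 2)
  row3 ← row3 − (2)·row0  ⇒  L[3][0]=2, U row3=(0, 3, 5, 6)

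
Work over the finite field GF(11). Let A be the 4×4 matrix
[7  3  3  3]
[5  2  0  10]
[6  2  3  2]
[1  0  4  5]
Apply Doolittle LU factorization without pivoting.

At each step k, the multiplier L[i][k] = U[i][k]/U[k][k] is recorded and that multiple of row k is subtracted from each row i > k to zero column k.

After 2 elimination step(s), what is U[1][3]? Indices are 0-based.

U[1][3] = 0

Step 1: pivot at (0,0) is 7.
  row1 ← row1 − (7)·row0  ⇒  L[1][0]=7, U row1=(0, 3, 1, 0)
  row2 ← row2 − (4)·row0  ⇒  L[2][0]=4, U row2=(0, 1, 2, 1)
  row3 ← row3 − (8)·row0  ⇒  L[3][0]=8, U row3=(0, 9, 2, 3)
Step 2: pivot at (1,1) is 3.
  row2 ← row2 − (4)·row1  ⇒  L[2][1]=4, U row2=(0, 0, 9, 1)
  row3 ← row3 − (3)·row1  ⇒  L[3][1]=3, U row3=(0, 0, 10, 3)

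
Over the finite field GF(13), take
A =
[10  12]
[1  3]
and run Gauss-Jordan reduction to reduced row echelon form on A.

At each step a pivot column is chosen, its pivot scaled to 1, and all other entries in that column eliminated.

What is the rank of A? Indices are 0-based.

pivot(0,0)=10: scale R0 → (1, 9)
  clear (1,0): R1 −= (1)R0 → (0, 7)
pivot(1,1)=7: scale R1 → (0, 1)
  clear (0,1): R0 −= (9)R1 → (1, 0)

rank = 2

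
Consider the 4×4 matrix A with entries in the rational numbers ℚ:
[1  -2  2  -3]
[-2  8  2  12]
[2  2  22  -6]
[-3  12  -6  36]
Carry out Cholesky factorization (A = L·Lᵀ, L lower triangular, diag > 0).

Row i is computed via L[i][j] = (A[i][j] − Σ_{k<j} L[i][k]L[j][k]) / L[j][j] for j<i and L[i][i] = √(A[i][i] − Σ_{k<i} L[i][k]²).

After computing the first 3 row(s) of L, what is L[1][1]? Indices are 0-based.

L[1][1] = 2

Step 1: L[0][0] = √(1) = 1.
  L[1][0] = (-2) / L[0][0] = -2.
Step 2: L[1][1] = √(4) = 2.
  L[2][0] = (2) / L[0][0] = 2.
  L[2][1] = (6) / L[1][1] = 3.
Step 3: L[2][2] = √(9) = 3.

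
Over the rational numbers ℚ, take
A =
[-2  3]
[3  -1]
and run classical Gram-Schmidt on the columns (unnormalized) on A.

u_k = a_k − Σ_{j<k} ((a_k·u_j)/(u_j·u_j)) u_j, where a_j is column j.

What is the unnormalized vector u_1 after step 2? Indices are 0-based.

u_1 = (21/13, 14/13)

Step 1: u_0 = a_0 = (-2, 3).
Step 2: u_1 = a_1 − (-9/13)·u_0 = (21/13, 14/13).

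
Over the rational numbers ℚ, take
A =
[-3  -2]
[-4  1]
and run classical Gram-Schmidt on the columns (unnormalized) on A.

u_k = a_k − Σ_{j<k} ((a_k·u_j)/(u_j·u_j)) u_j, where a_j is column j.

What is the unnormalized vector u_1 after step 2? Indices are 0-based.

u_1 = (-44/25, 33/25)

Step 1: u_0 = a_0 = (-3, -4).
Step 2: u_1 = a_1 − (2/25)·u_0 = (-44/25, 33/25).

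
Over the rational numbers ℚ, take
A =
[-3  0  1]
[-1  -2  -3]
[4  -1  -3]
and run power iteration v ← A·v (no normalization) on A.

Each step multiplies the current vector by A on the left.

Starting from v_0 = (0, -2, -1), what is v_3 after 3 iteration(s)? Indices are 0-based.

v_3 = (-50, 126, 138)

v_0 = (0, -2, -1).
v_1 = A·v_0 = (-1, 7, 5).
v_2 = A·v_1 = (8, -28, -26).
v_3 = A·v_2 = (-50, 126, 138).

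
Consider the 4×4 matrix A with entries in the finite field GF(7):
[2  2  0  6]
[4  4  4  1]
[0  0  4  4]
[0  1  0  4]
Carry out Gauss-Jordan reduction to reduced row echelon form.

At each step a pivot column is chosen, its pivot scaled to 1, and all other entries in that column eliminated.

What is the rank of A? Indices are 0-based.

rank = 4

step 1: normalize row 0 (÷2) = (1, 1, 0, 3)
  row 1: subtract 4×row0 = (0, 0, 4, 3)
step 2: exchange rows 1,3
step 2: normalize row 1 (÷1) = (0, 1, 0, 4)
  row 0: subtract 1×row1 = (1, 0, 0, 6)
step 3: normalize row 2 (÷4) = (0, 0, 1, 1)
  row 3: subtract 4×row2 = (0, 0, 0, 6)
step 4: normalize row 3 (÷6) = (0, 0, 0, 1)
  row 0: subtract 6×row3 = (1, 0, 0, 0)
  row 1: subtract 4×row3 = (0, 1, 0, 0)
  row 2: subtract 1×row3 = (0, 0, 1, 0)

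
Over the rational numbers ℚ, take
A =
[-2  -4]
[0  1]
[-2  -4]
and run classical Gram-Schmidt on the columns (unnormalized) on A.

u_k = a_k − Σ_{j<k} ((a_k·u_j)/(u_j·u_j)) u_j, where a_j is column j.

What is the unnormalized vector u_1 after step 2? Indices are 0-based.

u_1 = (0, 1, 0)

Step 1: u_0 = a_0 = (-2, 0, -2).
Step 2: u_1 = a_1 − (2)·u_0 = (0, 1, 0).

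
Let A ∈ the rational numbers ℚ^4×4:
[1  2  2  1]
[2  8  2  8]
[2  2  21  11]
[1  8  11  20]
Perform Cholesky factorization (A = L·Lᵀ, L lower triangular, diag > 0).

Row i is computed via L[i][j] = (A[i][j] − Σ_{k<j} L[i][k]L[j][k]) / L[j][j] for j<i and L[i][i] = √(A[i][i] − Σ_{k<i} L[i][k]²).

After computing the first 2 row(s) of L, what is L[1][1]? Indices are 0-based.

Step 1: L[0][0] = √(1) = 1.
  L[1][0] = (2) / L[0][0] = 2.
Step 2: L[1][1] = √(4) = 2.

L[1][1] = 2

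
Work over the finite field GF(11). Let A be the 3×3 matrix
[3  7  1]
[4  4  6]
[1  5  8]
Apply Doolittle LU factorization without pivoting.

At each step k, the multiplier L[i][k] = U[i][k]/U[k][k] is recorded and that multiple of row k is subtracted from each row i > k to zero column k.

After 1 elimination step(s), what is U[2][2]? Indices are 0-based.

[col 0] pivot 3
  R1 -= 5*R0 → (0, 2, 1)  (L[1][0] := 5)
  R2 -= 4*R0 → (0, 10, 4)  (L[2][0] := 4)

U[2][2] = 4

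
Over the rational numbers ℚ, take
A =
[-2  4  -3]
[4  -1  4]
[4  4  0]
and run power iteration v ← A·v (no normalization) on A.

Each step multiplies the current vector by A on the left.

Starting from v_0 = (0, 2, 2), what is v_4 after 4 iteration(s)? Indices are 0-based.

v_0 = (0, 2, 2).
v_1 = A·v_0 = (2, 6, 8).
v_2 = A·v_1 = (-4, 34, 32).
v_3 = A·v_2 = (48, 78, 120).
v_4 = A·v_3 = (-144, 594, 504).

v_4 = (-144, 594, 504)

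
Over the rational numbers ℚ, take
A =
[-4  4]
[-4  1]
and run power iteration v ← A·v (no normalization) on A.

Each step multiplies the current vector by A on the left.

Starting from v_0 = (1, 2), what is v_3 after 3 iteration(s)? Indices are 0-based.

v_0 = (1, 2).
v_1 = A·v_0 = (4, -2).
v_2 = A·v_1 = (-24, -18).
v_3 = A·v_2 = (24, 78).

v_3 = (24, 78)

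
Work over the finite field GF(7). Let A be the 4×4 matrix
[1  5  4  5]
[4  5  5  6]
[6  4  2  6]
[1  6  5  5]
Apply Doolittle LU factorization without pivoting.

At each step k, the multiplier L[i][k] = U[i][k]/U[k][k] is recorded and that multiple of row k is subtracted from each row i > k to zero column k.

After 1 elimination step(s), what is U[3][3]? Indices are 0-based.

Step 1: pivot at (0,0) is 1.
  row1 ← row1 − (4)·row0  ⇒  L[1][0]=4, U row1=(0, 6, 3, 0)
  row2 ← row2 − (6)·row0  ⇒  L[2][0]=6, U row2=(0, 2, 6, 4)
  row3 ← row3 − (1)·row0  ⇒  L[3][0]=1, U row3=(0, 1, 1, 0)

U[3][3] = 0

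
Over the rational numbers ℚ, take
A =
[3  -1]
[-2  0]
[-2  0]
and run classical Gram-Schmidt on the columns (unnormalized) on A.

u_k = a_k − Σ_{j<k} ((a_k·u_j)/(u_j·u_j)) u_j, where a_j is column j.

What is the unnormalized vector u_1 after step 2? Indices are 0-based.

u_1 = (-8/17, -6/17, -6/17)

Step 1: u_0 = a_0 = (3, -2, -2).
Step 2: u_1 = a_1 − (-3/17)·u_0 = (-8/17, -6/17, -6/17).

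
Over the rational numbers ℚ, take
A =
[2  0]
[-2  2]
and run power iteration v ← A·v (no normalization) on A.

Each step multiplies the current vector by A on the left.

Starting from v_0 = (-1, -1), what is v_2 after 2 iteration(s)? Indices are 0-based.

v_2 = (-4, 4)

v_0 = (-1, -1).
v_1 = A·v_0 = (-2, 0).
v_2 = A·v_1 = (-4, 4).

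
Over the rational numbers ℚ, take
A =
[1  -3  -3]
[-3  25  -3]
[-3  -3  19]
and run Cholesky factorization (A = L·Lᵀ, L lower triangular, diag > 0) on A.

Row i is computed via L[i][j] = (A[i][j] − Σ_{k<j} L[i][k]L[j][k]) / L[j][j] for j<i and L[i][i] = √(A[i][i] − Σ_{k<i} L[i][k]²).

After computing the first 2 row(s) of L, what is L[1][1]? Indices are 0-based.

Step 1: L[0][0] = √(1) = 1.
  L[1][0] = (-3) / L[0][0] = -3.
Step 2: L[1][1] = √(16) = 4.

L[1][1] = 4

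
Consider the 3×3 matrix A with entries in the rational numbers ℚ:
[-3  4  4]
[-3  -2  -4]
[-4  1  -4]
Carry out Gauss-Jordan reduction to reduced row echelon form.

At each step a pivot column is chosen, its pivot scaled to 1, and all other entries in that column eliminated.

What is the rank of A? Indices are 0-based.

rank = 3

step 1: normalize row 0 (÷-3) = (1, -4/3, -4/3)
  row 1: subtract -3×row0 = (0, -6, -8)
  row 2: subtract -4×row0 = (0, -13/3, -28/3)
step 2: normalize row 1 (÷-6) = (0, 1, 4/3)
  row 0: subtract -4/3×row1 = (1, 0, 4/9)
  row 2: subtract -13/3×row1 = (0, 0, -32/9)
step 3: normalize row 2 (÷-32/9) = (0, 0, 1)
  row 0: subtract 4/9×row2 = (1, 0, 0)
  row 1: subtract 4/3×row2 = (0, 1, 0)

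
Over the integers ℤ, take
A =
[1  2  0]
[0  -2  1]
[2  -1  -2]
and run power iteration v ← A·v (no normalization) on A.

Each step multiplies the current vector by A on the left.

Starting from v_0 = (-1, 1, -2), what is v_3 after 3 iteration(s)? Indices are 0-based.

v_0 = (-1, 1, -2).
v_1 = A·v_0 = (1, -4, 1).
v_2 = A·v_1 = (-7, 9, 4).
v_3 = A·v_2 = (11, -14, -31).

v_3 = (11, -14, -31)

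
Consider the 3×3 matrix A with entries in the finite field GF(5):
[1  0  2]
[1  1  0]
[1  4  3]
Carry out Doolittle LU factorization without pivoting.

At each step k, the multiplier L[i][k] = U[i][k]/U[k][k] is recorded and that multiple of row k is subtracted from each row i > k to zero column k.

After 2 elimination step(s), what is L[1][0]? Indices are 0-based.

Step 1: pivot at (0,0) is 1.
  row1 ← row1 − (1)·row0  ⇒  L[1][0]=1, U row1=(0, 1, 3)
  row2 ← row2 − (1)·row0  ⇒  L[2][0]=1, U row2=(0, 4, 1)
Step 2: pivot at (1,1) is 1.
  row2 ← row2 − (4)·row1  ⇒  L[2][1]=4, U row2=(0, 0, 4)

L[1][0] = 1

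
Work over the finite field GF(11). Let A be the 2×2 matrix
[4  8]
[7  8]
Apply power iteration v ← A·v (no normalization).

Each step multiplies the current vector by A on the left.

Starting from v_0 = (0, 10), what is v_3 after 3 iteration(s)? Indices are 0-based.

v_0 = (0, 10).
v_1 = A·v_0 = (3, 3).
v_2 = A·v_1 = (3, 1).
v_3 = A·v_2 = (9, 7).

v_3 = (9, 7)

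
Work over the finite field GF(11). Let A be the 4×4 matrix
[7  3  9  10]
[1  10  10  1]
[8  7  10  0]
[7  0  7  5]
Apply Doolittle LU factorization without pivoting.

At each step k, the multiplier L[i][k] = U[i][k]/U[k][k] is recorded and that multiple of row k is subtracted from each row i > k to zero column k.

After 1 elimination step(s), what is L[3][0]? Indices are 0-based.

L[3][0] = 1

[col 0] pivot 7
  R1 -= 8*R0 → (0, 8, 4, 9)  (L[1][0] := 8)
  R2 -= 9*R0 → (0, 2, 6, 9)  (L[2][0] := 9)
  R3 -= 1*R0 → (0, 8, 9, 6)  (L[3][0] := 1)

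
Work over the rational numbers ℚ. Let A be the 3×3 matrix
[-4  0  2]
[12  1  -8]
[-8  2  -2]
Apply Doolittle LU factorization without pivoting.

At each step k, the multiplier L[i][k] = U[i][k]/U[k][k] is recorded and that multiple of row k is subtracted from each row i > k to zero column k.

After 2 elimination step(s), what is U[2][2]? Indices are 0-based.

U[2][2] = -2

Step 1: pivot at (0,0) is -4.
  row1 ← row1 − (-3)·row0  ⇒  L[1][0]=-3, U row1=(0, 1, -2)
  row2 ← row2 − (2)·row0  ⇒  L[2][0]=2, U row2=(0, 2, -6)
Step 2: pivot at (1,1) is 1.
  row2 ← row2 − (2)·row1  ⇒  L[2][1]=2, U row2=(0, 0, -2)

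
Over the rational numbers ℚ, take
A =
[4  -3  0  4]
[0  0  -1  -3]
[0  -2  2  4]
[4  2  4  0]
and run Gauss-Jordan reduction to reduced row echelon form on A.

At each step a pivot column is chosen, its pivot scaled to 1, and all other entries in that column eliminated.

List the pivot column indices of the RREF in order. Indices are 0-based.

pivot columns: 0, 1, 2, 3

pivot(0,0)=4: scale R0 → (1, -3/4, 0, 1)
  clear (3,0): R3 −= (4)R0 → (0, 5, 4, -4)
pivot(1,1): swap R1↔R2
pivot(1,1)=-2: scale R1 → (0, 1, -1, -2)
  clear (0,1): R0 −= (-3/4)R1 → (1, 0, -3/4, -1/2)
  clear (3,1): R3 −= (5)R1 → (0, 0, 9, 6)
pivot(2,2)=-1: scale R2 → (0, 0, 1, 3)
  clear (0,2): R0 −= (-3/4)R2 → (1, 0, 0, 7/4)
  clear (1,2): R1 −= (-1)R2 → (0, 1, 0, 1)
  clear (3,2): R3 −= (9)R2 → (0, 0, 0, -21)
pivot(3,3)=-21: scale R3 → (0, 0, 0, 1)
  clear (0,3): R0 −= (7/4)R3 → (1, 0, 0, 0)
  clear (1,3): R1 −= (1)R3 → (0, 1, 0, 0)
  clear (2,3): R2 −= (3)R3 → (0, 0, 1, 0)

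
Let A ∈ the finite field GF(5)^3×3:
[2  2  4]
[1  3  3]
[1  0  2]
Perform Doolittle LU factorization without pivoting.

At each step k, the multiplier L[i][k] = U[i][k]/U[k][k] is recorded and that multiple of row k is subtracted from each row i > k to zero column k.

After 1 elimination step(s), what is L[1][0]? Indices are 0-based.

L[1][0] = 3

[col 0] pivot 2
  R1 -= 3*R0 → (0, 2, 1)  (L[1][0] := 3)
  R2 -= 3*R0 → (0, 4, 0)  (L[2][0] := 3)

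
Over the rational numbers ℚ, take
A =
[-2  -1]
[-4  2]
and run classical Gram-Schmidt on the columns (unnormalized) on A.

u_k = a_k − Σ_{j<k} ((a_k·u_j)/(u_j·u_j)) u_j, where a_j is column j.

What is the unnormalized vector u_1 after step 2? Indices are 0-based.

Step 1: u_0 = a_0 = (-2, -4).
Step 2: u_1 = a_1 − (-3/10)·u_0 = (-8/5, 4/5).

u_1 = (-8/5, 4/5)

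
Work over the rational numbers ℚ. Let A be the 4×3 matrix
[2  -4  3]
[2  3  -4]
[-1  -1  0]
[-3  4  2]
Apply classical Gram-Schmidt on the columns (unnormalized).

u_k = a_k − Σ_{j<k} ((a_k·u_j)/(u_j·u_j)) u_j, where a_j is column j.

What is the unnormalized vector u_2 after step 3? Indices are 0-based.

Step 1: u_0 = a_0 = (2, 2, -1, -3).
Step 2: u_1 = a_1 − (-13/18)·u_0 = (-23/9, 40/9, -31/18, 11/6).
Step 3: u_2 = a_2 − (-4/9)·u_0 − (-392/587)·u_1 = (1281/587, -84/587, -936/587, 1110/587).

u_2 = (1281/587, -84/587, -936/587, 1110/587)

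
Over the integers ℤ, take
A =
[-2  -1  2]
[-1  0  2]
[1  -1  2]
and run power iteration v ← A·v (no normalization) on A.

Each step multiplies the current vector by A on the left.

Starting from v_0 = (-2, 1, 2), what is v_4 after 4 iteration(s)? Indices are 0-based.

v_0 = (-2, 1, 2).
v_1 = A·v_0 = (7, 6, 1).
v_2 = A·v_1 = (-18, -5, 3).
v_3 = A·v_2 = (47, 24, -7).
v_4 = A·v_3 = (-132, -61, 9).

v_4 = (-132, -61, 9)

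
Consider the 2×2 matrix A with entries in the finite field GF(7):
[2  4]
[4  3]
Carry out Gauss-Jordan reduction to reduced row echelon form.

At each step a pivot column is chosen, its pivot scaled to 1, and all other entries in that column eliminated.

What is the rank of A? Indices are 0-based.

[1] R0 /= 2  ⇒  (1, 2)
     R1 -= 4·R0  ⇒  (0, 2)
[2] R1 /= 2  ⇒  (0, 1)
     R0 -= 2·R1  ⇒  (1, 0)

rank = 2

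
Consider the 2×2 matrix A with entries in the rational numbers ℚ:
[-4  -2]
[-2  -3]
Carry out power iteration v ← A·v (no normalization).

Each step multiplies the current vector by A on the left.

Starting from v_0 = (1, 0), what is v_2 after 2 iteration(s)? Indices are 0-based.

v_0 = (1, 0).
v_1 = A·v_0 = (-4, -2).
v_2 = A·v_1 = (20, 14).

v_2 = (20, 14)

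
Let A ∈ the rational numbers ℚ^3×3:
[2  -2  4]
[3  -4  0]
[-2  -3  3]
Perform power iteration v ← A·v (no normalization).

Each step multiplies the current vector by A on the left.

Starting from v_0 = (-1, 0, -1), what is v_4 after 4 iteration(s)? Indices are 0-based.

v_4 = (508, 216, 166)

v_0 = (-1, 0, -1).
v_1 = A·v_0 = (-6, -3, -1).
v_2 = A·v_1 = (-10, -6, 18).
v_3 = A·v_2 = (64, -6, 92).
v_4 = A·v_3 = (508, 216, 166).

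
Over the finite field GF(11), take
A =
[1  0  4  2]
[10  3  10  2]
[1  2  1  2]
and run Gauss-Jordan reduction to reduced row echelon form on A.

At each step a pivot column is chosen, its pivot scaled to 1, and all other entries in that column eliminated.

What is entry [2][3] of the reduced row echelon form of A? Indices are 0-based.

pivot(0,0)=1: scale R0 → (1, 0, 4, 2)
  clear (1,0): R1 −= (10)R0 → (0, 3, 3, 4)
  clear (2,0): R2 −= (1)R0 → (0, 2, 8, 0)
pivot(1,1)=3: scale R1 → (0, 1, 1, 5)
  clear (2,1): R2 −= (2)R1 → (0, 0, 6, 1)
pivot(2,2)=6: scale R2 → (0, 0, 1, 2)
  clear (0,2): R0 −= (4)R2 → (1, 0, 0, 5)
  clear (1,2): R1 −= (1)R2 → (0, 1, 0, 3)

M[2][3] = 2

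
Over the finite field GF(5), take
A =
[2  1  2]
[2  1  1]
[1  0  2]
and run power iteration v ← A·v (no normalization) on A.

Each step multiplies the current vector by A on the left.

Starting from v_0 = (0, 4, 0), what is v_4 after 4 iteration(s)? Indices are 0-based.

v_4 = (3, 3, 4)

v_0 = (0, 4, 0).
v_1 = A·v_0 = (4, 4, 0).
v_2 = A·v_1 = (2, 2, 4).
v_3 = A·v_2 = (4, 0, 0).
v_4 = A·v_3 = (3, 3, 4).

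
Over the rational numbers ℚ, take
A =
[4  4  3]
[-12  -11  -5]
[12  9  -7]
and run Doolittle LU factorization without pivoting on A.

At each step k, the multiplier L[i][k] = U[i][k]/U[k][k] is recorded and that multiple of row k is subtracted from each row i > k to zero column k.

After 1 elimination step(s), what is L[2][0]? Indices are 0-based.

[col 0] pivot 4
  R1 -= -3*R0 → (0, 1, 4)  (L[1][0] := -3)
  R2 -= 3*R0 → (0, -3, -16)  (L[2][0] := 3)

L[2][0] = 3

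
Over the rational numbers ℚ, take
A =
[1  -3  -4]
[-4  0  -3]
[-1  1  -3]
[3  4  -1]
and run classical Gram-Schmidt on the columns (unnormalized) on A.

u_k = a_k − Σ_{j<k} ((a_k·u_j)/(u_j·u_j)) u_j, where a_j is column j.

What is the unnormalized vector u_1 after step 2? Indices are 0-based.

u_1 = (-89/27, 32/27, 35/27, 28/9)

Step 1: u_0 = a_0 = (1, -4, -1, 3).
Step 2: u_1 = a_1 − (8/27)·u_0 = (-89/27, 32/27, 35/27, 28/9).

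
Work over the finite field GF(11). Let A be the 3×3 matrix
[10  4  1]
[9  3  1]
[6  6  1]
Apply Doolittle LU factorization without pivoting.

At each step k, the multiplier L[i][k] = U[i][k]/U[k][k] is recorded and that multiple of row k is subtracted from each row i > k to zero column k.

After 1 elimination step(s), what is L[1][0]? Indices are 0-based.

Step 1: pivot at (0,0) is 10.
  row1 ← row1 − (2)·row0  ⇒  L[1][0]=2, U row1=(0, 6, 10)
  row2 ← row2 − (5)·row0  ⇒  L[2][0]=5, U row2=(0, 8, 7)

L[1][0] = 2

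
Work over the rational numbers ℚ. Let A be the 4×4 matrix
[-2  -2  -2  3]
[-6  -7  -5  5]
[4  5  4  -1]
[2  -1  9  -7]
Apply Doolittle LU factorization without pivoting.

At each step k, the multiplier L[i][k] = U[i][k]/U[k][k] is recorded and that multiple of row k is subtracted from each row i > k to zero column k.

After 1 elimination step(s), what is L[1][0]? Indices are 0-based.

k=0: U[0][0]=-2
  eliminate (1,0): mult=3, new row 1: (0, -1, 1, -4); set L[1][0]=3
  eliminate (2,0): mult=-2, new row 2: (0, 1, 0, 5); set L[2][0]=-2
  eliminate (3,0): mult=-1, new row 3: (0, -3, 7, -4); set L[3][0]=-1

L[1][0] = 3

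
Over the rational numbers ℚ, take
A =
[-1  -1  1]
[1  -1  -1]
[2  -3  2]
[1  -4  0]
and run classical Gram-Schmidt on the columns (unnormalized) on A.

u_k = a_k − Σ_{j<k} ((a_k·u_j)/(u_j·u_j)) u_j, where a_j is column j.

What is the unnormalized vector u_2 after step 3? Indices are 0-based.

Step 1: u_0 = a_0 = (-1, 1, 2, 1).
Step 2: u_1 = a_1 − (-10/7)·u_0 = (-17/7, 3/7, -1/7, -18/7).
Step 3: u_2 = a_2 − (2/7)·u_0 − (-22/89)·u_1 = (61/89, -105/89, 124/89, -82/89).

u_2 = (61/89, -105/89, 124/89, -82/89)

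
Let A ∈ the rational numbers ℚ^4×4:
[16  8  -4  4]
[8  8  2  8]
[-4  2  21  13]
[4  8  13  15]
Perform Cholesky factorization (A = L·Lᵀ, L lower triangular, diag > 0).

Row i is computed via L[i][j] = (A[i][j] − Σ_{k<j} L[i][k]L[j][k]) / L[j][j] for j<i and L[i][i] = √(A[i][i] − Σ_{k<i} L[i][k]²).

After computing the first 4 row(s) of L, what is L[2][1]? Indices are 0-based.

L[2][1] = 2

Step 1: L[0][0] = √(16) = 4.
  L[1][0] = (8) / L[0][0] = 2.
Step 2: L[1][1] = √(4) = 2.
  L[2][0] = (-4) / L[0][0] = -1.
  L[2][1] = (4) / L[1][1] = 2.
Step 3: L[2][2] = √(16) = 4.
  L[3][0] = (4) / L[0][0] = 1.
  L[3][1] = (6) / L[1][1] = 3.
  L[3][2] = (8) / L[2][2] = 2.
Step 4: L[3][3] = √(1) = 1.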